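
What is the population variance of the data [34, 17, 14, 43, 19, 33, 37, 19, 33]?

96.6667

Step 1: Compute the mean: (34 + 17 + 14 + 43 + 19 + 33 + 37 + 19 + 33) / 9 = 27.6667
Step 2: Compute squared deviations from the mean:
  (34 - 27.6667)^2 = 40.1111
  (17 - 27.6667)^2 = 113.7778
  (14 - 27.6667)^2 = 186.7778
  (43 - 27.6667)^2 = 235.1111
  (19 - 27.6667)^2 = 75.1111
  (33 - 27.6667)^2 = 28.4444
  (37 - 27.6667)^2 = 87.1111
  (19 - 27.6667)^2 = 75.1111
  (33 - 27.6667)^2 = 28.4444
Step 3: Sum of squared deviations = 870
Step 4: Population variance = 870 / 9 = 96.6667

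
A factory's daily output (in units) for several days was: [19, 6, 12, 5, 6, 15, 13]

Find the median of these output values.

12

Step 1: Sort the data in ascending order: [5, 6, 6, 12, 13, 15, 19]
Step 2: The number of values is n = 7.
Step 3: Since n is odd, the median is the middle value at position 4: 12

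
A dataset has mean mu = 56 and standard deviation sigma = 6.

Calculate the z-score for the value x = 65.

1.5

Step 1: Recall the z-score formula: z = (x - mu) / sigma
Step 2: Substitute values: z = (65 - 56) / 6
Step 3: z = 9 / 6 = 1.5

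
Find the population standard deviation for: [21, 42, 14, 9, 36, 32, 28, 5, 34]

12.203

Step 1: Compute the mean: 24.5556
Step 2: Sum of squared deviations from the mean: 1340.2222
Step 3: Population variance = 1340.2222 / 9 = 148.9136
Step 4: Standard deviation = sqrt(148.9136) = 12.203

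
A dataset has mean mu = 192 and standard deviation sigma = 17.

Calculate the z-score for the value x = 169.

-1.3529

Step 1: Recall the z-score formula: z = (x - mu) / sigma
Step 2: Substitute values: z = (169 - 192) / 17
Step 3: z = -23 / 17 = -1.3529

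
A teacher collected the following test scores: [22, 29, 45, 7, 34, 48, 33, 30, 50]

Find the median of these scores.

33

Step 1: Sort the data in ascending order: [7, 22, 29, 30, 33, 34, 45, 48, 50]
Step 2: The number of values is n = 9.
Step 3: Since n is odd, the median is the middle value at position 5: 33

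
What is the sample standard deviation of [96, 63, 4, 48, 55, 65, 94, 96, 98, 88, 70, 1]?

33.8656

Step 1: Compute the mean: 64.8333
Step 2: Sum of squared deviations from the mean: 12615.6667
Step 3: Sample variance = 12615.6667 / 11 = 1146.8788
Step 4: Standard deviation = sqrt(1146.8788) = 33.8656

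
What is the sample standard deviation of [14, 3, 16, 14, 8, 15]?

5.0859

Step 1: Compute the mean: 11.6667
Step 2: Sum of squared deviations from the mean: 129.3333
Step 3: Sample variance = 129.3333 / 5 = 25.8667
Step 4: Standard deviation = sqrt(25.8667) = 5.0859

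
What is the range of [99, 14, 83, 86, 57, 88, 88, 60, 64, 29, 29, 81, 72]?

85

Step 1: Identify the maximum value: max = 99
Step 2: Identify the minimum value: min = 14
Step 3: Range = max - min = 99 - 14 = 85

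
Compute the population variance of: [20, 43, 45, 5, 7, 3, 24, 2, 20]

240.3951

Step 1: Compute the mean: (20 + 43 + 45 + 5 + 7 + 3 + 24 + 2 + 20) / 9 = 18.7778
Step 2: Compute squared deviations from the mean:
  (20 - 18.7778)^2 = 1.4938
  (43 - 18.7778)^2 = 586.716
  (45 - 18.7778)^2 = 687.6049
  (5 - 18.7778)^2 = 189.8272
  (7 - 18.7778)^2 = 138.716
  (3 - 18.7778)^2 = 248.9383
  (24 - 18.7778)^2 = 27.2716
  (2 - 18.7778)^2 = 281.4938
  (20 - 18.7778)^2 = 1.4938
Step 3: Sum of squared deviations = 2163.5556
Step 4: Population variance = 2163.5556 / 9 = 240.3951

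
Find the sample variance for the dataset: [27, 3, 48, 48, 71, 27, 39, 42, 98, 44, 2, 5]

799.4242

Step 1: Compute the mean: (27 + 3 + 48 + 48 + 71 + 27 + 39 + 42 + 98 + 44 + 2 + 5) / 12 = 37.8333
Step 2: Compute squared deviations from the mean:
  (27 - 37.8333)^2 = 117.3611
  (3 - 37.8333)^2 = 1213.3611
  (48 - 37.8333)^2 = 103.3611
  (48 - 37.8333)^2 = 103.3611
  (71 - 37.8333)^2 = 1100.0278
  (27 - 37.8333)^2 = 117.3611
  (39 - 37.8333)^2 = 1.3611
  (42 - 37.8333)^2 = 17.3611
  (98 - 37.8333)^2 = 3620.0278
  (44 - 37.8333)^2 = 38.0278
  (2 - 37.8333)^2 = 1284.0278
  (5 - 37.8333)^2 = 1078.0278
Step 3: Sum of squared deviations = 8793.6667
Step 4: Sample variance = 8793.6667 / 11 = 799.4242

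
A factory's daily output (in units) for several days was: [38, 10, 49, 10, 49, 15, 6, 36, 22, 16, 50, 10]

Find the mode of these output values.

10

Step 1: Count the frequency of each value:
  6: appears 1 time(s)
  10: appears 3 time(s)
  15: appears 1 time(s)
  16: appears 1 time(s)
  22: appears 1 time(s)
  36: appears 1 time(s)
  38: appears 1 time(s)
  49: appears 2 time(s)
  50: appears 1 time(s)
Step 2: The value 10 appears most frequently (3 times).
Step 3: Mode = 10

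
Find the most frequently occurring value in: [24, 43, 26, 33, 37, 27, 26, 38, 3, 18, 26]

26

Step 1: Count the frequency of each value:
  3: appears 1 time(s)
  18: appears 1 time(s)
  24: appears 1 time(s)
  26: appears 3 time(s)
  27: appears 1 time(s)
  33: appears 1 time(s)
  37: appears 1 time(s)
  38: appears 1 time(s)
  43: appears 1 time(s)
Step 2: The value 26 appears most frequently (3 times).
Step 3: Mode = 26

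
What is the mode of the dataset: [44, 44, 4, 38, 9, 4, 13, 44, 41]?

44

Step 1: Count the frequency of each value:
  4: appears 2 time(s)
  9: appears 1 time(s)
  13: appears 1 time(s)
  38: appears 1 time(s)
  41: appears 1 time(s)
  44: appears 3 time(s)
Step 2: The value 44 appears most frequently (3 times).
Step 3: Mode = 44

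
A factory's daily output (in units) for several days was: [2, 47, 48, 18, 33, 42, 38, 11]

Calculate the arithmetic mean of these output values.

29.875

Step 1: Sum all values: 2 + 47 + 48 + 18 + 33 + 42 + 38 + 11 = 239
Step 2: Count the number of values: n = 8
Step 3: Mean = sum / n = 239 / 8 = 29.875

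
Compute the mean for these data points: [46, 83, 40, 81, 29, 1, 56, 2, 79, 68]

48.5

Step 1: Sum all values: 46 + 83 + 40 + 81 + 29 + 1 + 56 + 2 + 79 + 68 = 485
Step 2: Count the number of values: n = 10
Step 3: Mean = sum / n = 485 / 10 = 48.5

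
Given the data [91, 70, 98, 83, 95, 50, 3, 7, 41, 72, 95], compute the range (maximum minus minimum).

95

Step 1: Identify the maximum value: max = 98
Step 2: Identify the minimum value: min = 3
Step 3: Range = max - min = 98 - 3 = 95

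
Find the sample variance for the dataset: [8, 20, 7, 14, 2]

48.2

Step 1: Compute the mean: (8 + 20 + 7 + 14 + 2) / 5 = 10.2
Step 2: Compute squared deviations from the mean:
  (8 - 10.2)^2 = 4.84
  (20 - 10.2)^2 = 96.04
  (7 - 10.2)^2 = 10.24
  (14 - 10.2)^2 = 14.44
  (2 - 10.2)^2 = 67.24
Step 3: Sum of squared deviations = 192.8
Step 4: Sample variance = 192.8 / 4 = 48.2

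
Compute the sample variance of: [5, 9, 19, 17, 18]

38.8

Step 1: Compute the mean: (5 + 9 + 19 + 17 + 18) / 5 = 13.6
Step 2: Compute squared deviations from the mean:
  (5 - 13.6)^2 = 73.96
  (9 - 13.6)^2 = 21.16
  (19 - 13.6)^2 = 29.16
  (17 - 13.6)^2 = 11.56
  (18 - 13.6)^2 = 19.36
Step 3: Sum of squared deviations = 155.2
Step 4: Sample variance = 155.2 / 4 = 38.8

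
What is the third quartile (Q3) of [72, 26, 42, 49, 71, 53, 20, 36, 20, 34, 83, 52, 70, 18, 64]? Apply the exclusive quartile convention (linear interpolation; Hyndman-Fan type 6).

70

Step 1: Sort the data: [18, 20, 20, 26, 34, 36, 42, 49, 52, 53, 64, 70, 71, 72, 83]
Step 2: n = 15
Step 3: Using the exclusive quartile method:
  Q1 = 26
  Q2 (median) = 49
  Q3 = 70
  IQR = Q3 - Q1 = 70 - 26 = 44
Step 4: Q3 = 70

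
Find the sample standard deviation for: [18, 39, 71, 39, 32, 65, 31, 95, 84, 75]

26.2105

Step 1: Compute the mean: 54.9
Step 2: Sum of squared deviations from the mean: 6182.9
Step 3: Sample variance = 6182.9 / 9 = 686.9889
Step 4: Standard deviation = sqrt(686.9889) = 26.2105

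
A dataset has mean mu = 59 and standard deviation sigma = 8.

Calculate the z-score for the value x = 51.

-1

Step 1: Recall the z-score formula: z = (x - mu) / sigma
Step 2: Substitute values: z = (51 - 59) / 8
Step 3: z = -8 / 8 = -1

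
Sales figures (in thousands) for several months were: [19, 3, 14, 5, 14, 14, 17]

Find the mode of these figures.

14

Step 1: Count the frequency of each value:
  3: appears 1 time(s)
  5: appears 1 time(s)
  14: appears 3 time(s)
  17: appears 1 time(s)
  19: appears 1 time(s)
Step 2: The value 14 appears most frequently (3 times).
Step 3: Mode = 14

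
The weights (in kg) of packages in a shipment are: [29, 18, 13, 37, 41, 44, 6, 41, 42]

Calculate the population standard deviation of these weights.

13.5026

Step 1: Compute the mean: 30.1111
Step 2: Sum of squared deviations from the mean: 1640.8889
Step 3: Population variance = 1640.8889 / 9 = 182.321
Step 4: Standard deviation = sqrt(182.321) = 13.5026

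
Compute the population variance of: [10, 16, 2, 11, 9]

20.24

Step 1: Compute the mean: (10 + 16 + 2 + 11 + 9) / 5 = 9.6
Step 2: Compute squared deviations from the mean:
  (10 - 9.6)^2 = 0.16
  (16 - 9.6)^2 = 40.96
  (2 - 9.6)^2 = 57.76
  (11 - 9.6)^2 = 1.96
  (9 - 9.6)^2 = 0.36
Step 3: Sum of squared deviations = 101.2
Step 4: Population variance = 101.2 / 5 = 20.24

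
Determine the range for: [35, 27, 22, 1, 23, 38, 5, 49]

48

Step 1: Identify the maximum value: max = 49
Step 2: Identify the minimum value: min = 1
Step 3: Range = max - min = 49 - 1 = 48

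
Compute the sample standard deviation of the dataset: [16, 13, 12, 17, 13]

2.1679

Step 1: Compute the mean: 14.2
Step 2: Sum of squared deviations from the mean: 18.8
Step 3: Sample variance = 18.8 / 4 = 4.7
Step 4: Standard deviation = sqrt(4.7) = 2.1679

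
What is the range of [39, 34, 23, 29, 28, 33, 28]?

16

Step 1: Identify the maximum value: max = 39
Step 2: Identify the minimum value: min = 23
Step 3: Range = max - min = 39 - 23 = 16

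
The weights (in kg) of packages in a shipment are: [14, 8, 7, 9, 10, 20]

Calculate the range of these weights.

13

Step 1: Identify the maximum value: max = 20
Step 2: Identify the minimum value: min = 7
Step 3: Range = max - min = 20 - 7 = 13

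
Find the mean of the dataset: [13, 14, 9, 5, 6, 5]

8.6667

Step 1: Sum all values: 13 + 14 + 9 + 5 + 6 + 5 = 52
Step 2: Count the number of values: n = 6
Step 3: Mean = sum / n = 52 / 6 = 8.6667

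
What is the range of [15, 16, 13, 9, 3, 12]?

13

Step 1: Identify the maximum value: max = 16
Step 2: Identify the minimum value: min = 3
Step 3: Range = max - min = 16 - 3 = 13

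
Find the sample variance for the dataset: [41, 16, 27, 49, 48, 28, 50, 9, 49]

246.4444

Step 1: Compute the mean: (41 + 16 + 27 + 49 + 48 + 28 + 50 + 9 + 49) / 9 = 35.2222
Step 2: Compute squared deviations from the mean:
  (41 - 35.2222)^2 = 33.3827
  (16 - 35.2222)^2 = 369.4938
  (27 - 35.2222)^2 = 67.6049
  (49 - 35.2222)^2 = 189.8272
  (48 - 35.2222)^2 = 163.2716
  (28 - 35.2222)^2 = 52.1605
  (50 - 35.2222)^2 = 218.3827
  (9 - 35.2222)^2 = 687.6049
  (49 - 35.2222)^2 = 189.8272
Step 3: Sum of squared deviations = 1971.5556
Step 4: Sample variance = 1971.5556 / 8 = 246.4444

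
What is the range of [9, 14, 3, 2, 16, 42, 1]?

41

Step 1: Identify the maximum value: max = 42
Step 2: Identify the minimum value: min = 1
Step 3: Range = max - min = 42 - 1 = 41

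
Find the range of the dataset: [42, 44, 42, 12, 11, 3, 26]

41

Step 1: Identify the maximum value: max = 44
Step 2: Identify the minimum value: min = 3
Step 3: Range = max - min = 44 - 3 = 41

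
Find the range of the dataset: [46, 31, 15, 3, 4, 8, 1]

45

Step 1: Identify the maximum value: max = 46
Step 2: Identify the minimum value: min = 1
Step 3: Range = max - min = 46 - 1 = 45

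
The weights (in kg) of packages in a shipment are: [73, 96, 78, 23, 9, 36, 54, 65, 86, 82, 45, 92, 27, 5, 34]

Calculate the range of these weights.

91

Step 1: Identify the maximum value: max = 96
Step 2: Identify the minimum value: min = 5
Step 3: Range = max - min = 96 - 5 = 91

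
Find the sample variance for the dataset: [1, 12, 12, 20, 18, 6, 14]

43.4762

Step 1: Compute the mean: (1 + 12 + 12 + 20 + 18 + 6 + 14) / 7 = 11.8571
Step 2: Compute squared deviations from the mean:
  (1 - 11.8571)^2 = 117.8776
  (12 - 11.8571)^2 = 0.0204
  (12 - 11.8571)^2 = 0.0204
  (20 - 11.8571)^2 = 66.3061
  (18 - 11.8571)^2 = 37.7347
  (6 - 11.8571)^2 = 34.3061
  (14 - 11.8571)^2 = 4.5918
Step 3: Sum of squared deviations = 260.8571
Step 4: Sample variance = 260.8571 / 6 = 43.4762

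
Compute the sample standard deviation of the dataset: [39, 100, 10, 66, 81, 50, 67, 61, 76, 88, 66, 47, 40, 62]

22.8792

Step 1: Compute the mean: 60.9286
Step 2: Sum of squared deviations from the mean: 6804.9286
Step 3: Sample variance = 6804.9286 / 13 = 523.456
Step 4: Standard deviation = sqrt(523.456) = 22.8792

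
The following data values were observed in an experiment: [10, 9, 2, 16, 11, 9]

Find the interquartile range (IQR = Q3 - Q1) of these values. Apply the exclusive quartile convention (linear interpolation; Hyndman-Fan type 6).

5

Step 1: Sort the data: [2, 9, 9, 10, 11, 16]
Step 2: n = 6
Step 3: Using the exclusive quartile method:
  Q1 = 7.25
  Q2 (median) = 9.5
  Q3 = 12.25
  IQR = Q3 - Q1 = 12.25 - 7.25 = 5
Step 4: IQR = 5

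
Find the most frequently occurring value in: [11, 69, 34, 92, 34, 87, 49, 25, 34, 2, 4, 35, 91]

34

Step 1: Count the frequency of each value:
  2: appears 1 time(s)
  4: appears 1 time(s)
  11: appears 1 time(s)
  25: appears 1 time(s)
  34: appears 3 time(s)
  35: appears 1 time(s)
  49: appears 1 time(s)
  69: appears 1 time(s)
  87: appears 1 time(s)
  91: appears 1 time(s)
  92: appears 1 time(s)
Step 2: The value 34 appears most frequently (3 times).
Step 3: Mode = 34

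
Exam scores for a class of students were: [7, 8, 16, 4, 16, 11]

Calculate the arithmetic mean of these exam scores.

10.3333

Step 1: Sum all values: 7 + 8 + 16 + 4 + 16 + 11 = 62
Step 2: Count the number of values: n = 6
Step 3: Mean = sum / n = 62 / 6 = 10.3333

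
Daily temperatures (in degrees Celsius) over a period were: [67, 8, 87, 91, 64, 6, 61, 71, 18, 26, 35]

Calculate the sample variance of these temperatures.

959.8727

Step 1: Compute the mean: (67 + 8 + 87 + 91 + 64 + 6 + 61 + 71 + 18 + 26 + 35) / 11 = 48.5455
Step 2: Compute squared deviations from the mean:
  (67 - 48.5455)^2 = 340.5702
  (8 - 48.5455)^2 = 1643.9339
  (87 - 48.5455)^2 = 1478.7521
  (91 - 48.5455)^2 = 1802.3884
  (64 - 48.5455)^2 = 238.843
  (6 - 48.5455)^2 = 1810.1157
  (61 - 48.5455)^2 = 155.1157
  (71 - 48.5455)^2 = 504.2066
  (18 - 48.5455)^2 = 933.0248
  (26 - 48.5455)^2 = 508.2975
  (35 - 48.5455)^2 = 183.4793
Step 3: Sum of squared deviations = 9598.7273
Step 4: Sample variance = 9598.7273 / 10 = 959.8727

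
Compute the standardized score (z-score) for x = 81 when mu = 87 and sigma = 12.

-0.5

Step 1: Recall the z-score formula: z = (x - mu) / sigma
Step 2: Substitute values: z = (81 - 87) / 12
Step 3: z = -6 / 12 = -0.5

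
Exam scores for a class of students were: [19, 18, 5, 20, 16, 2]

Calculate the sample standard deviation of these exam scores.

7.7889

Step 1: Compute the mean: 13.3333
Step 2: Sum of squared deviations from the mean: 303.3333
Step 3: Sample variance = 303.3333 / 5 = 60.6667
Step 4: Standard deviation = sqrt(60.6667) = 7.7889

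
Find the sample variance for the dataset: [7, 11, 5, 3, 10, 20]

36.2667

Step 1: Compute the mean: (7 + 11 + 5 + 3 + 10 + 20) / 6 = 9.3333
Step 2: Compute squared deviations from the mean:
  (7 - 9.3333)^2 = 5.4444
  (11 - 9.3333)^2 = 2.7778
  (5 - 9.3333)^2 = 18.7778
  (3 - 9.3333)^2 = 40.1111
  (10 - 9.3333)^2 = 0.4444
  (20 - 9.3333)^2 = 113.7778
Step 3: Sum of squared deviations = 181.3333
Step 4: Sample variance = 181.3333 / 5 = 36.2667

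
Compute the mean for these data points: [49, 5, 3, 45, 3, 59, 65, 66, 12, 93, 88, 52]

45

Step 1: Sum all values: 49 + 5 + 3 + 45 + 3 + 59 + 65 + 66 + 12 + 93 + 88 + 52 = 540
Step 2: Count the number of values: n = 12
Step 3: Mean = sum / n = 540 / 12 = 45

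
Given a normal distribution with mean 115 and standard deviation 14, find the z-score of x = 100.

-1.0714

Step 1: Recall the z-score formula: z = (x - mu) / sigma
Step 2: Substitute values: z = (100 - 115) / 14
Step 3: z = -15 / 14 = -1.0714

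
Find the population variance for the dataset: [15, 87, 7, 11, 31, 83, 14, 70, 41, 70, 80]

939.8347

Step 1: Compute the mean: (15 + 87 + 7 + 11 + 31 + 83 + 14 + 70 + 41 + 70 + 80) / 11 = 46.2727
Step 2: Compute squared deviations from the mean:
  (15 - 46.2727)^2 = 977.9835
  (87 - 46.2727)^2 = 1658.7107
  (7 - 46.2727)^2 = 1542.3471
  (11 - 46.2727)^2 = 1244.1653
  (31 - 46.2727)^2 = 233.2562
  (83 - 46.2727)^2 = 1348.8926
  (14 - 46.2727)^2 = 1041.5289
  (70 - 46.2727)^2 = 562.9835
  (41 - 46.2727)^2 = 27.8017
  (70 - 46.2727)^2 = 562.9835
  (80 - 46.2727)^2 = 1137.5289
Step 3: Sum of squared deviations = 10338.1818
Step 4: Population variance = 10338.1818 / 11 = 939.8347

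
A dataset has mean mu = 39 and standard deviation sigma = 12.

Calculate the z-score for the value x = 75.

3

Step 1: Recall the z-score formula: z = (x - mu) / sigma
Step 2: Substitute values: z = (75 - 39) / 12
Step 3: z = 36 / 12 = 3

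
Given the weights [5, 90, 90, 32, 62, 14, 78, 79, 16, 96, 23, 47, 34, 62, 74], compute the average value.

53.4667

Step 1: Sum all values: 5 + 90 + 90 + 32 + 62 + 14 + 78 + 79 + 16 + 96 + 23 + 47 + 34 + 62 + 74 = 802
Step 2: Count the number of values: n = 15
Step 3: Mean = sum / n = 802 / 15 = 53.4667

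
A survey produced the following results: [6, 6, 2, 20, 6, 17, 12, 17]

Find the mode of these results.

6

Step 1: Count the frequency of each value:
  2: appears 1 time(s)
  6: appears 3 time(s)
  12: appears 1 time(s)
  17: appears 2 time(s)
  20: appears 1 time(s)
Step 2: The value 6 appears most frequently (3 times).
Step 3: Mode = 6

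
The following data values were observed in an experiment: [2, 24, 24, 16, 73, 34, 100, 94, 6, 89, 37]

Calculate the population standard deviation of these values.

34.9318

Step 1: Compute the mean: 45.3636
Step 2: Sum of squared deviations from the mean: 13422.5455
Step 3: Population variance = 13422.5455 / 11 = 1220.2314
Step 4: Standard deviation = sqrt(1220.2314) = 34.9318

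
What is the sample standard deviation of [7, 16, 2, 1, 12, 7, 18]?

6.5828

Step 1: Compute the mean: 9
Step 2: Sum of squared deviations from the mean: 260
Step 3: Sample variance = 260 / 6 = 43.3333
Step 4: Standard deviation = sqrt(43.3333) = 6.5828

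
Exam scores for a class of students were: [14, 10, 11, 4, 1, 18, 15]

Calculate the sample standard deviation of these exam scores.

6.0788

Step 1: Compute the mean: 10.4286
Step 2: Sum of squared deviations from the mean: 221.7143
Step 3: Sample variance = 221.7143 / 6 = 36.9524
Step 4: Standard deviation = sqrt(36.9524) = 6.0788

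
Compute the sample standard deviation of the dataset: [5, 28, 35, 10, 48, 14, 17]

15.2846

Step 1: Compute the mean: 22.4286
Step 2: Sum of squared deviations from the mean: 1401.7143
Step 3: Sample variance = 1401.7143 / 6 = 233.619
Step 4: Standard deviation = sqrt(233.619) = 15.2846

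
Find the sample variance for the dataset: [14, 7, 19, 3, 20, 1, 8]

56.5714

Step 1: Compute the mean: (14 + 7 + 19 + 3 + 20 + 1 + 8) / 7 = 10.2857
Step 2: Compute squared deviations from the mean:
  (14 - 10.2857)^2 = 13.7959
  (7 - 10.2857)^2 = 10.7959
  (19 - 10.2857)^2 = 75.9388
  (3 - 10.2857)^2 = 53.0816
  (20 - 10.2857)^2 = 94.3673
  (1 - 10.2857)^2 = 86.2245
  (8 - 10.2857)^2 = 5.2245
Step 3: Sum of squared deviations = 339.4286
Step 4: Sample variance = 339.4286 / 6 = 56.5714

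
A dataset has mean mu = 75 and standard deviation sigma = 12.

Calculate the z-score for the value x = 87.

1

Step 1: Recall the z-score formula: z = (x - mu) / sigma
Step 2: Substitute values: z = (87 - 75) / 12
Step 3: z = 12 / 12 = 1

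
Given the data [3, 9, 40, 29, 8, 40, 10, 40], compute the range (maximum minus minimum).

37

Step 1: Identify the maximum value: max = 40
Step 2: Identify the minimum value: min = 3
Step 3: Range = max - min = 40 - 3 = 37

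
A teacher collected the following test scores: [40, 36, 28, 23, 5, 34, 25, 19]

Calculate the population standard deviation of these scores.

10.3893

Step 1: Compute the mean: 26.25
Step 2: Sum of squared deviations from the mean: 863.5
Step 3: Population variance = 863.5 / 8 = 107.9375
Step 4: Standard deviation = sqrt(107.9375) = 10.3893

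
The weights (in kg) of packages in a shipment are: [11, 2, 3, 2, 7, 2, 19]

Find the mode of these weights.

2

Step 1: Count the frequency of each value:
  2: appears 3 time(s)
  3: appears 1 time(s)
  7: appears 1 time(s)
  11: appears 1 time(s)
  19: appears 1 time(s)
Step 2: The value 2 appears most frequently (3 times).
Step 3: Mode = 2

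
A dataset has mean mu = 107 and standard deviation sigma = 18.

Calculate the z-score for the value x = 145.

2.1111

Step 1: Recall the z-score formula: z = (x - mu) / sigma
Step 2: Substitute values: z = (145 - 107) / 18
Step 3: z = 38 / 18 = 2.1111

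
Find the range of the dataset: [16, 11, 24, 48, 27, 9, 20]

39

Step 1: Identify the maximum value: max = 48
Step 2: Identify the minimum value: min = 9
Step 3: Range = max - min = 48 - 9 = 39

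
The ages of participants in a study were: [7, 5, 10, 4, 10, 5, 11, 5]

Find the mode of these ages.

5

Step 1: Count the frequency of each value:
  4: appears 1 time(s)
  5: appears 3 time(s)
  7: appears 1 time(s)
  10: appears 2 time(s)
  11: appears 1 time(s)
Step 2: The value 5 appears most frequently (3 times).
Step 3: Mode = 5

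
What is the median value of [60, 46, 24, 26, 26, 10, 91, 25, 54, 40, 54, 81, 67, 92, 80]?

54

Step 1: Sort the data in ascending order: [10, 24, 25, 26, 26, 40, 46, 54, 54, 60, 67, 80, 81, 91, 92]
Step 2: The number of values is n = 15.
Step 3: Since n is odd, the median is the middle value at position 8: 54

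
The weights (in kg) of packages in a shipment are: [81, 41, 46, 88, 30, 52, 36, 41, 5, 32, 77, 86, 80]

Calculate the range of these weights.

83

Step 1: Identify the maximum value: max = 88
Step 2: Identify the minimum value: min = 5
Step 3: Range = max - min = 88 - 5 = 83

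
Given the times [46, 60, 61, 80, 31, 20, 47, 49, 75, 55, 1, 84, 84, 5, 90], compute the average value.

52.5333

Step 1: Sum all values: 46 + 60 + 61 + 80 + 31 + 20 + 47 + 49 + 75 + 55 + 1 + 84 + 84 + 5 + 90 = 788
Step 2: Count the number of values: n = 15
Step 3: Mean = sum / n = 788 / 15 = 52.5333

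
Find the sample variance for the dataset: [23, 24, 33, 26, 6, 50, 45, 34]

189.5536

Step 1: Compute the mean: (23 + 24 + 33 + 26 + 6 + 50 + 45 + 34) / 8 = 30.125
Step 2: Compute squared deviations from the mean:
  (23 - 30.125)^2 = 50.7656
  (24 - 30.125)^2 = 37.5156
  (33 - 30.125)^2 = 8.2656
  (26 - 30.125)^2 = 17.0156
  (6 - 30.125)^2 = 582.0156
  (50 - 30.125)^2 = 395.0156
  (45 - 30.125)^2 = 221.2656
  (34 - 30.125)^2 = 15.0156
Step 3: Sum of squared deviations = 1326.875
Step 4: Sample variance = 1326.875 / 7 = 189.5536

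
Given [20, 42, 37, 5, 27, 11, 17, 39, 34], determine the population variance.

154.8395

Step 1: Compute the mean: (20 + 42 + 37 + 5 + 27 + 11 + 17 + 39 + 34) / 9 = 25.7778
Step 2: Compute squared deviations from the mean:
  (20 - 25.7778)^2 = 33.3827
  (42 - 25.7778)^2 = 263.1605
  (37 - 25.7778)^2 = 125.9383
  (5 - 25.7778)^2 = 431.716
  (27 - 25.7778)^2 = 1.4938
  (11 - 25.7778)^2 = 218.3827
  (17 - 25.7778)^2 = 77.0494
  (39 - 25.7778)^2 = 174.8272
  (34 - 25.7778)^2 = 67.6049
Step 3: Sum of squared deviations = 1393.5556
Step 4: Population variance = 1393.5556 / 9 = 154.8395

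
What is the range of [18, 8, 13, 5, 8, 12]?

13

Step 1: Identify the maximum value: max = 18
Step 2: Identify the minimum value: min = 5
Step 3: Range = max - min = 18 - 5 = 13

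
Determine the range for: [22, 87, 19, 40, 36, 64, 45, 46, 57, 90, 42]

71

Step 1: Identify the maximum value: max = 90
Step 2: Identify the minimum value: min = 19
Step 3: Range = max - min = 90 - 19 = 71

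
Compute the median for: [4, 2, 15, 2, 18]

4

Step 1: Sort the data in ascending order: [2, 2, 4, 15, 18]
Step 2: The number of values is n = 5.
Step 3: Since n is odd, the median is the middle value at position 3: 4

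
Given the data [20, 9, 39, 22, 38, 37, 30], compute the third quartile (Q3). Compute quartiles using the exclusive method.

38

Step 1: Sort the data: [9, 20, 22, 30, 37, 38, 39]
Step 2: n = 7
Step 3: Using the exclusive quartile method:
  Q1 = 20
  Q2 (median) = 30
  Q3 = 38
  IQR = Q3 - Q1 = 38 - 20 = 18
Step 4: Q3 = 38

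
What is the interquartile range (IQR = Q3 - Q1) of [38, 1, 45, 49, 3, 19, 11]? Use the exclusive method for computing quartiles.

42

Step 1: Sort the data: [1, 3, 11, 19, 38, 45, 49]
Step 2: n = 7
Step 3: Using the exclusive quartile method:
  Q1 = 3
  Q2 (median) = 19
  Q3 = 45
  IQR = Q3 - Q1 = 45 - 3 = 42
Step 4: IQR = 42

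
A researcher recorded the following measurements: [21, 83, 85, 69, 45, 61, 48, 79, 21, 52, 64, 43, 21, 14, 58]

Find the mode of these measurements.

21

Step 1: Count the frequency of each value:
  14: appears 1 time(s)
  21: appears 3 time(s)
  43: appears 1 time(s)
  45: appears 1 time(s)
  48: appears 1 time(s)
  52: appears 1 time(s)
  58: appears 1 time(s)
  61: appears 1 time(s)
  64: appears 1 time(s)
  69: appears 1 time(s)
  79: appears 1 time(s)
  83: appears 1 time(s)
  85: appears 1 time(s)
Step 2: The value 21 appears most frequently (3 times).
Step 3: Mode = 21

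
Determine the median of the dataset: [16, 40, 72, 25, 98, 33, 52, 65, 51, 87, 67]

52

Step 1: Sort the data in ascending order: [16, 25, 33, 40, 51, 52, 65, 67, 72, 87, 98]
Step 2: The number of values is n = 11.
Step 3: Since n is odd, the median is the middle value at position 6: 52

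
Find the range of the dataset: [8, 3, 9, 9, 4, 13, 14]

11

Step 1: Identify the maximum value: max = 14
Step 2: Identify the minimum value: min = 3
Step 3: Range = max - min = 14 - 3 = 11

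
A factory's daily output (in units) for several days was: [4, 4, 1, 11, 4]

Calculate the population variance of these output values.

10.96

Step 1: Compute the mean: (4 + 4 + 1 + 11 + 4) / 5 = 4.8
Step 2: Compute squared deviations from the mean:
  (4 - 4.8)^2 = 0.64
  (4 - 4.8)^2 = 0.64
  (1 - 4.8)^2 = 14.44
  (11 - 4.8)^2 = 38.44
  (4 - 4.8)^2 = 0.64
Step 3: Sum of squared deviations = 54.8
Step 4: Population variance = 54.8 / 5 = 10.96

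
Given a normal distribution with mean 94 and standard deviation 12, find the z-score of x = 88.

-0.5

Step 1: Recall the z-score formula: z = (x - mu) / sigma
Step 2: Substitute values: z = (88 - 94) / 12
Step 3: z = -6 / 12 = -0.5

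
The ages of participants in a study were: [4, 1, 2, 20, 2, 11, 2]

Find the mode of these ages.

2

Step 1: Count the frequency of each value:
  1: appears 1 time(s)
  2: appears 3 time(s)
  4: appears 1 time(s)
  11: appears 1 time(s)
  20: appears 1 time(s)
Step 2: The value 2 appears most frequently (3 times).
Step 3: Mode = 2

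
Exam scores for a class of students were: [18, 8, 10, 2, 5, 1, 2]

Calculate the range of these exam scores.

17

Step 1: Identify the maximum value: max = 18
Step 2: Identify the minimum value: min = 1
Step 3: Range = max - min = 18 - 1 = 17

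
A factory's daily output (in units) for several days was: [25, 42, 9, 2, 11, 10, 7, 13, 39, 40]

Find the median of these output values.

12

Step 1: Sort the data in ascending order: [2, 7, 9, 10, 11, 13, 25, 39, 40, 42]
Step 2: The number of values is n = 10.
Step 3: Since n is even, the median is the average of positions 5 and 6:
  Median = (11 + 13) / 2 = 12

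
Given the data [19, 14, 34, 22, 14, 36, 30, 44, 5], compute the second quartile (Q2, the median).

22

Step 1: Sort the data: [5, 14, 14, 19, 22, 30, 34, 36, 44]
Step 2: n = 9
Step 3: Q2 is the median. Since n is odd, it is the middle value at position 5: 22
Step 4: Q2 = 22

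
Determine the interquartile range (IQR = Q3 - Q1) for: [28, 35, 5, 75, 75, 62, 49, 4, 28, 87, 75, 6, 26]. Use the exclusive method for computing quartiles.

59

Step 1: Sort the data: [4, 5, 6, 26, 28, 28, 35, 49, 62, 75, 75, 75, 87]
Step 2: n = 13
Step 3: Using the exclusive quartile method:
  Q1 = 16
  Q2 (median) = 35
  Q3 = 75
  IQR = Q3 - Q1 = 75 - 16 = 59
Step 4: IQR = 59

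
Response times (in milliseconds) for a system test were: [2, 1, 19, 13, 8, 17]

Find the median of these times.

10.5

Step 1: Sort the data in ascending order: [1, 2, 8, 13, 17, 19]
Step 2: The number of values is n = 6.
Step 3: Since n is even, the median is the average of positions 3 and 4:
  Median = (8 + 13) / 2 = 10.5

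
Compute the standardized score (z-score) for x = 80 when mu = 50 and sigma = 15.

2

Step 1: Recall the z-score formula: z = (x - mu) / sigma
Step 2: Substitute values: z = (80 - 50) / 15
Step 3: z = 30 / 15 = 2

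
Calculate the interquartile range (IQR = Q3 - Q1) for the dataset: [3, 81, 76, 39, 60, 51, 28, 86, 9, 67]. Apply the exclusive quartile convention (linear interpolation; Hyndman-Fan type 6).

54

Step 1: Sort the data: [3, 9, 28, 39, 51, 60, 67, 76, 81, 86]
Step 2: n = 10
Step 3: Using the exclusive quartile method:
  Q1 = 23.25
  Q2 (median) = 55.5
  Q3 = 77.25
  IQR = Q3 - Q1 = 77.25 - 23.25 = 54
Step 4: IQR = 54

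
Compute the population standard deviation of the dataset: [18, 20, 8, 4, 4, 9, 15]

6.0575

Step 1: Compute the mean: 11.1429
Step 2: Sum of squared deviations from the mean: 256.8571
Step 3: Population variance = 256.8571 / 7 = 36.6939
Step 4: Standard deviation = sqrt(36.6939) = 6.0575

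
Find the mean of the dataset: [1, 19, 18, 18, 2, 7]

10.8333

Step 1: Sum all values: 1 + 19 + 18 + 18 + 2 + 7 = 65
Step 2: Count the number of values: n = 6
Step 3: Mean = sum / n = 65 / 6 = 10.8333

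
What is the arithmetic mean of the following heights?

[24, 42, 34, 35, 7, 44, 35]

31.5714

Step 1: Sum all values: 24 + 42 + 34 + 35 + 7 + 44 + 35 = 221
Step 2: Count the number of values: n = 7
Step 3: Mean = sum / n = 221 / 7 = 31.5714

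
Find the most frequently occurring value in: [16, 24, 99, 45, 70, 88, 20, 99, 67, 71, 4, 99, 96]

99

Step 1: Count the frequency of each value:
  4: appears 1 time(s)
  16: appears 1 time(s)
  20: appears 1 time(s)
  24: appears 1 time(s)
  45: appears 1 time(s)
  67: appears 1 time(s)
  70: appears 1 time(s)
  71: appears 1 time(s)
  88: appears 1 time(s)
  96: appears 1 time(s)
  99: appears 3 time(s)
Step 2: The value 99 appears most frequently (3 times).
Step 3: Mode = 99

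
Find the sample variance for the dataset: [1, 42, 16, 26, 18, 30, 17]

165.9524

Step 1: Compute the mean: (1 + 42 + 16 + 26 + 18 + 30 + 17) / 7 = 21.4286
Step 2: Compute squared deviations from the mean:
  (1 - 21.4286)^2 = 417.3265
  (42 - 21.4286)^2 = 423.1837
  (16 - 21.4286)^2 = 29.4694
  (26 - 21.4286)^2 = 20.898
  (18 - 21.4286)^2 = 11.7551
  (30 - 21.4286)^2 = 73.4694
  (17 - 21.4286)^2 = 19.6122
Step 3: Sum of squared deviations = 995.7143
Step 4: Sample variance = 995.7143 / 6 = 165.9524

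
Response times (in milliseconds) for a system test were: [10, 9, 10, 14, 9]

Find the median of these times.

10

Step 1: Sort the data in ascending order: [9, 9, 10, 10, 14]
Step 2: The number of values is n = 5.
Step 3: Since n is odd, the median is the middle value at position 3: 10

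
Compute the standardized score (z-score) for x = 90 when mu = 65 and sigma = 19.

1.3158

Step 1: Recall the z-score formula: z = (x - mu) / sigma
Step 2: Substitute values: z = (90 - 65) / 19
Step 3: z = 25 / 19 = 1.3158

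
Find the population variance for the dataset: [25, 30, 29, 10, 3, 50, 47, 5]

282.3594

Step 1: Compute the mean: (25 + 30 + 29 + 10 + 3 + 50 + 47 + 5) / 8 = 24.875
Step 2: Compute squared deviations from the mean:
  (25 - 24.875)^2 = 0.0156
  (30 - 24.875)^2 = 26.2656
  (29 - 24.875)^2 = 17.0156
  (10 - 24.875)^2 = 221.2656
  (3 - 24.875)^2 = 478.5156
  (50 - 24.875)^2 = 631.2656
  (47 - 24.875)^2 = 489.5156
  (5 - 24.875)^2 = 395.0156
Step 3: Sum of squared deviations = 2258.875
Step 4: Population variance = 2258.875 / 8 = 282.3594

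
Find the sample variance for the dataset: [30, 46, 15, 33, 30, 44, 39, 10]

165.8393

Step 1: Compute the mean: (30 + 46 + 15 + 33 + 30 + 44 + 39 + 10) / 8 = 30.875
Step 2: Compute squared deviations from the mean:
  (30 - 30.875)^2 = 0.7656
  (46 - 30.875)^2 = 228.7656
  (15 - 30.875)^2 = 252.0156
  (33 - 30.875)^2 = 4.5156
  (30 - 30.875)^2 = 0.7656
  (44 - 30.875)^2 = 172.2656
  (39 - 30.875)^2 = 66.0156
  (10 - 30.875)^2 = 435.7656
Step 3: Sum of squared deviations = 1160.875
Step 4: Sample variance = 1160.875 / 7 = 165.8393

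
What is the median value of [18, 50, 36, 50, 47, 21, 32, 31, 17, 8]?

31.5

Step 1: Sort the data in ascending order: [8, 17, 18, 21, 31, 32, 36, 47, 50, 50]
Step 2: The number of values is n = 10.
Step 3: Since n is even, the median is the average of positions 5 and 6:
  Median = (31 + 32) / 2 = 31.5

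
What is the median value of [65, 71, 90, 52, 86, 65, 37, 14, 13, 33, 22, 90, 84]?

65

Step 1: Sort the data in ascending order: [13, 14, 22, 33, 37, 52, 65, 65, 71, 84, 86, 90, 90]
Step 2: The number of values is n = 13.
Step 3: Since n is odd, the median is the middle value at position 7: 65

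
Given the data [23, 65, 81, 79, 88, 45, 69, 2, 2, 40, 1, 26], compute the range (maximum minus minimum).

87

Step 1: Identify the maximum value: max = 88
Step 2: Identify the minimum value: min = 1
Step 3: Range = max - min = 88 - 1 = 87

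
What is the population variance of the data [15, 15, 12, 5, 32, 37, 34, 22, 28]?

110.1728

Step 1: Compute the mean: (15 + 15 + 12 + 5 + 32 + 37 + 34 + 22 + 28) / 9 = 22.2222
Step 2: Compute squared deviations from the mean:
  (15 - 22.2222)^2 = 52.1605
  (15 - 22.2222)^2 = 52.1605
  (12 - 22.2222)^2 = 104.4938
  (5 - 22.2222)^2 = 296.6049
  (32 - 22.2222)^2 = 95.6049
  (37 - 22.2222)^2 = 218.3827
  (34 - 22.2222)^2 = 138.716
  (22 - 22.2222)^2 = 0.0494
  (28 - 22.2222)^2 = 33.3827
Step 3: Sum of squared deviations = 991.5556
Step 4: Population variance = 991.5556 / 9 = 110.1728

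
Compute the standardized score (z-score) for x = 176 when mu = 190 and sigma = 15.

-0.9333

Step 1: Recall the z-score formula: z = (x - mu) / sigma
Step 2: Substitute values: z = (176 - 190) / 15
Step 3: z = -14 / 15 = -0.9333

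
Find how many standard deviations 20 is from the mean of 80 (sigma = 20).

-3

Step 1: Recall the z-score formula: z = (x - mu) / sigma
Step 2: Substitute values: z = (20 - 80) / 20
Step 3: z = -60 / 20 = -3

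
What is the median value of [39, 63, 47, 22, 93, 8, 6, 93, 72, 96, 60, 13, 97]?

60

Step 1: Sort the data in ascending order: [6, 8, 13, 22, 39, 47, 60, 63, 72, 93, 93, 96, 97]
Step 2: The number of values is n = 13.
Step 3: Since n is odd, the median is the middle value at position 7: 60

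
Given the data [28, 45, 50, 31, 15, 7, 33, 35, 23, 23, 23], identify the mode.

23

Step 1: Count the frequency of each value:
  7: appears 1 time(s)
  15: appears 1 time(s)
  23: appears 3 time(s)
  28: appears 1 time(s)
  31: appears 1 time(s)
  33: appears 1 time(s)
  35: appears 1 time(s)
  45: appears 1 time(s)
  50: appears 1 time(s)
Step 2: The value 23 appears most frequently (3 times).
Step 3: Mode = 23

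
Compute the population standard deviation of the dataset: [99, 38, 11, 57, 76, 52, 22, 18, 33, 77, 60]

26.4859

Step 1: Compute the mean: 49.3636
Step 2: Sum of squared deviations from the mean: 7716.5455
Step 3: Population variance = 7716.5455 / 11 = 701.5041
Step 4: Standard deviation = sqrt(701.5041) = 26.4859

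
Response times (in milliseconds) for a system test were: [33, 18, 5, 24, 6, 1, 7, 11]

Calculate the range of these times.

32

Step 1: Identify the maximum value: max = 33
Step 2: Identify the minimum value: min = 1
Step 3: Range = max - min = 33 - 1 = 32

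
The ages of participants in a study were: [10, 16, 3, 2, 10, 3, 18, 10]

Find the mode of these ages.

10

Step 1: Count the frequency of each value:
  2: appears 1 time(s)
  3: appears 2 time(s)
  10: appears 3 time(s)
  16: appears 1 time(s)
  18: appears 1 time(s)
Step 2: The value 10 appears most frequently (3 times).
Step 3: Mode = 10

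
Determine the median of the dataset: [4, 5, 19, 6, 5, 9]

5.5

Step 1: Sort the data in ascending order: [4, 5, 5, 6, 9, 19]
Step 2: The number of values is n = 6.
Step 3: Since n is even, the median is the average of positions 3 and 4:
  Median = (5 + 6) / 2 = 5.5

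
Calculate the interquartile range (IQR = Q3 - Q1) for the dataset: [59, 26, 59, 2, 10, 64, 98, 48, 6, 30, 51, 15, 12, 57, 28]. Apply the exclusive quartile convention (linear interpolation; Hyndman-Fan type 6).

47

Step 1: Sort the data: [2, 6, 10, 12, 15, 26, 28, 30, 48, 51, 57, 59, 59, 64, 98]
Step 2: n = 15
Step 3: Using the exclusive quartile method:
  Q1 = 12
  Q2 (median) = 30
  Q3 = 59
  IQR = Q3 - Q1 = 59 - 12 = 47
Step 4: IQR = 47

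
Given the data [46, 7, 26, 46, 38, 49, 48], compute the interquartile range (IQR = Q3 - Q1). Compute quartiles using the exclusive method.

22

Step 1: Sort the data: [7, 26, 38, 46, 46, 48, 49]
Step 2: n = 7
Step 3: Using the exclusive quartile method:
  Q1 = 26
  Q2 (median) = 46
  Q3 = 48
  IQR = Q3 - Q1 = 48 - 26 = 22
Step 4: IQR = 22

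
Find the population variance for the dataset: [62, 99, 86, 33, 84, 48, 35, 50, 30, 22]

645.89

Step 1: Compute the mean: (62 + 99 + 86 + 33 + 84 + 48 + 35 + 50 + 30 + 22) / 10 = 54.9
Step 2: Compute squared deviations from the mean:
  (62 - 54.9)^2 = 50.41
  (99 - 54.9)^2 = 1944.81
  (86 - 54.9)^2 = 967.21
  (33 - 54.9)^2 = 479.61
  (84 - 54.9)^2 = 846.81
  (48 - 54.9)^2 = 47.61
  (35 - 54.9)^2 = 396.01
  (50 - 54.9)^2 = 24.01
  (30 - 54.9)^2 = 620.01
  (22 - 54.9)^2 = 1082.41
Step 3: Sum of squared deviations = 6458.9
Step 4: Population variance = 6458.9 / 10 = 645.89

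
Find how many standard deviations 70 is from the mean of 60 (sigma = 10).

1

Step 1: Recall the z-score formula: z = (x - mu) / sigma
Step 2: Substitute values: z = (70 - 60) / 10
Step 3: z = 10 / 10 = 1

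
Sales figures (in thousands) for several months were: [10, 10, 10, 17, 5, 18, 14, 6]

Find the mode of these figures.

10

Step 1: Count the frequency of each value:
  5: appears 1 time(s)
  6: appears 1 time(s)
  10: appears 3 time(s)
  14: appears 1 time(s)
  17: appears 1 time(s)
  18: appears 1 time(s)
Step 2: The value 10 appears most frequently (3 times).
Step 3: Mode = 10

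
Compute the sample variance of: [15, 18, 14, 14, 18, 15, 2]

29.5714

Step 1: Compute the mean: (15 + 18 + 14 + 14 + 18 + 15 + 2) / 7 = 13.7143
Step 2: Compute squared deviations from the mean:
  (15 - 13.7143)^2 = 1.6531
  (18 - 13.7143)^2 = 18.3673
  (14 - 13.7143)^2 = 0.0816
  (14 - 13.7143)^2 = 0.0816
  (18 - 13.7143)^2 = 18.3673
  (15 - 13.7143)^2 = 1.6531
  (2 - 13.7143)^2 = 137.2245
Step 3: Sum of squared deviations = 177.4286
Step 4: Sample variance = 177.4286 / 6 = 29.5714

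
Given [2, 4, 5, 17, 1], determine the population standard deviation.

5.7758

Step 1: Compute the mean: 5.8
Step 2: Sum of squared deviations from the mean: 166.8
Step 3: Population variance = 166.8 / 5 = 33.36
Step 4: Standard deviation = sqrt(33.36) = 5.7758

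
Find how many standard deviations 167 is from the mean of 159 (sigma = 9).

0.8889

Step 1: Recall the z-score formula: z = (x - mu) / sigma
Step 2: Substitute values: z = (167 - 159) / 9
Step 3: z = 8 / 9 = 0.8889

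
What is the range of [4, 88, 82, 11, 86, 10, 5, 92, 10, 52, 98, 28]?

94

Step 1: Identify the maximum value: max = 98
Step 2: Identify the minimum value: min = 4
Step 3: Range = max - min = 98 - 4 = 94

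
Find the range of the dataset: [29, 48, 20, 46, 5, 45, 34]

43

Step 1: Identify the maximum value: max = 48
Step 2: Identify the minimum value: min = 5
Step 3: Range = max - min = 48 - 5 = 43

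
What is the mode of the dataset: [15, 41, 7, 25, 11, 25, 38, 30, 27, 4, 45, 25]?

25

Step 1: Count the frequency of each value:
  4: appears 1 time(s)
  7: appears 1 time(s)
  11: appears 1 time(s)
  15: appears 1 time(s)
  25: appears 3 time(s)
  27: appears 1 time(s)
  30: appears 1 time(s)
  38: appears 1 time(s)
  41: appears 1 time(s)
  45: appears 1 time(s)
Step 2: The value 25 appears most frequently (3 times).
Step 3: Mode = 25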